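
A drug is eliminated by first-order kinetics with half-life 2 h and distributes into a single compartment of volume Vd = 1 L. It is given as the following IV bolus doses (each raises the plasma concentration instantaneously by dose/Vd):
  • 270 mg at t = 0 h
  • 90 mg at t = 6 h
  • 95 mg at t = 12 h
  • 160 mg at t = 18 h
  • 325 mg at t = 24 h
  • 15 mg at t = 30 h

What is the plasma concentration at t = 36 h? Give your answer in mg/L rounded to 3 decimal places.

7.293 mg/L

k = ln 2 / 2 = 0.34657 per h
Dose 1 (270 mg at t=0 h): 270·exp(−0.34657·36) = 0.001 mg/L
Dose 2 (90 mg at t=6 h): 90·exp(−0.34657·30) = 0.003 mg/L
Dose 3 (95 mg at t=12 h): 95·exp(−0.34657·24) = 0.023 mg/L
Dose 4 (160 mg at t=18 h): 160·exp(−0.34657·18) = 0.312 mg/L
Dose 5 (325 mg at t=24 h): 325·exp(−0.34657·12) = 5.078 mg/L
Dose 6 (15 mg at t=30 h): 15·exp(−0.34657·6) = 1.875 mg/L
C(36) = 0.001 + 0.003 + 0.023 + 0.312 + 5.078 + 1.875 = 7.293 mg/L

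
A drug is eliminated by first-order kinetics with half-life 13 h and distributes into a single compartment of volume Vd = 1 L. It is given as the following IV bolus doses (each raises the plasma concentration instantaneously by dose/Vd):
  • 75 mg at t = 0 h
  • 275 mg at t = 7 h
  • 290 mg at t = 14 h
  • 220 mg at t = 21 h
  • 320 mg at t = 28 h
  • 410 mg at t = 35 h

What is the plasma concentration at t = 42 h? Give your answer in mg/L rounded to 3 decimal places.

621.485 mg/L

k = ln 2 / 13 = 0.05332 per h
Dose 1 (75 mg at t=0 h): 75·exp(−0.05332·42) = 7.989 mg/L
Dose 2 (275 mg at t=7 h): 275·exp(−0.05332·35) = 42.547 mg/L
Dose 3 (290 mg at t=14 h): 290·exp(−0.05332·28) = 65.167 mg/L
Dose 4 (220 mg at t=21 h): 220·exp(−0.05332·21) = 71.803 mg/L
Dose 5 (320 mg at t=28 h): 320·exp(−0.05332·14) = 151.692 mg/L
Dose 6 (410 mg at t=35 h): 410·exp(−0.05332·7) = 282.287 mg/L
C(42) = 7.989 + 42.547 + 65.167 + 71.803 + 151.692 + 282.287 = 621.485 mg/L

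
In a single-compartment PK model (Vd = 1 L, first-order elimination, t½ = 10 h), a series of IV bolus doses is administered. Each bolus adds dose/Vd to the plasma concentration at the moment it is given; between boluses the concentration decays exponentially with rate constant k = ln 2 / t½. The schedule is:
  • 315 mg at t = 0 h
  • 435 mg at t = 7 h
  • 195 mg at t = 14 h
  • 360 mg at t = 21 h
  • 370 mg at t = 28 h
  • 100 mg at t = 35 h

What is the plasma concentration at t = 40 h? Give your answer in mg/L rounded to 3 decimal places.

k = ln 2 / 10 = 0.06931 per h
Dose 1 (315 mg at t=0 h): 315·exp(−0.06931·40) = 19.688 mg/L
Dose 2 (435 mg at t=7 h): 435·exp(−0.06931·33) = 44.166 mg/L
Dose 3 (195 mg at t=14 h): 195·exp(−0.06931·26) = 32.163 mg/L
Dose 4 (360 mg at t=21 h): 360·exp(−0.06931·19) = 96.460 mg/L
Dose 5 (370 mg at t=28 h): 370·exp(−0.06931·12) = 161.052 mg/L
Dose 6 (100 mg at t=35 h): 100·exp(−0.06931·5) = 70.711 mg/L
C(40) = 19.688 + 44.166 + 32.163 + 96.460 + 161.052 + 70.711 = 424.239 mg/L

424.239 mg/L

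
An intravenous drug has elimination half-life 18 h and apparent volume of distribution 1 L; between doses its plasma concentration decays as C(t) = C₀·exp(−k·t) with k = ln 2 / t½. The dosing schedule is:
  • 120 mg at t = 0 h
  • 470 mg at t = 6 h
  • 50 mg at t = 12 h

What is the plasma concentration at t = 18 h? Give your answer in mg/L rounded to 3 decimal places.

395.766 mg/L

k = ln 2 / 18 = 0.03851 per h
Dose 1 (120 mg at t=0 h): 120·exp(−0.03851·18) = 60.000 mg/L
Dose 2 (470 mg at t=6 h): 470·exp(−0.03851·12) = 296.081 mg/L
Dose 3 (50 mg at t=12 h): 50·exp(−0.03851·6) = 39.685 mg/L
C(18) = 60.000 + 296.081 + 39.685 = 395.766 mg/L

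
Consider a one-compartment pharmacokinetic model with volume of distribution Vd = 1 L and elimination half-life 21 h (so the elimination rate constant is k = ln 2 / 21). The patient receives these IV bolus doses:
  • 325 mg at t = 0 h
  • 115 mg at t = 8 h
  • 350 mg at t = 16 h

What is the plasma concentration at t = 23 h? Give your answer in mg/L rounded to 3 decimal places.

500.008 mg/L

k = ln 2 / 21 = 0.03301 per h
Dose 1 (325 mg at t=0 h): 325·exp(−0.03301·23) = 152.119 mg/L
Dose 2 (115 mg at t=8 h): 115·exp(−0.03301·15) = 70.093 mg/L
Dose 3 (350 mg at t=16 h): 350·exp(−0.03301·7) = 277.795 mg/L
C(23) = 152.119 + 70.093 + 277.795 = 500.008 mg/L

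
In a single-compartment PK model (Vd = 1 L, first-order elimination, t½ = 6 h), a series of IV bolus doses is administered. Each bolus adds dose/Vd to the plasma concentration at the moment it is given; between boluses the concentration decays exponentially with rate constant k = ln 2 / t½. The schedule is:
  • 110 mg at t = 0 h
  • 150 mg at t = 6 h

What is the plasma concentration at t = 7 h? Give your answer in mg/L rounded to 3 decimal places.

182.634 mg/L

k = ln 2 / 6 = 0.11552 per h
Dose 1 (110 mg at t=0 h): 110·exp(−0.11552·7) = 48.999 mg/L
Dose 2 (150 mg at t=6 h): 150·exp(−0.11552·1) = 133.635 mg/L
C(7) = 48.999 + 133.635 = 182.634 mg/L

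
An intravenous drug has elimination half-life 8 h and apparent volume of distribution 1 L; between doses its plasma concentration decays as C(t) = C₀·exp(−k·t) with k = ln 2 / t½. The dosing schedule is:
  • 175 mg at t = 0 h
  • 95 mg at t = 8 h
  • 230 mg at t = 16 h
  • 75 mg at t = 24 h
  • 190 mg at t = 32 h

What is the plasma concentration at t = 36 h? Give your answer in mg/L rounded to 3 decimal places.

k = ln 2 / 8 = 0.08664 per h
Dose 1 (175 mg at t=0 h): 175·exp(−0.08664·36) = 7.734 mg/L
Dose 2 (95 mg at t=8 h): 95·exp(−0.08664·28) = 8.397 mg/L
Dose 3 (230 mg at t=16 h): 230·exp(−0.08664·20) = 40.659 mg/L
Dose 4 (75 mg at t=24 h): 75·exp(−0.08664·12) = 26.517 mg/L
Dose 5 (190 mg at t=32 h): 190·exp(−0.08664·4) = 134.350 mg/L
C(36) = 7.734 + 8.397 + 40.659 + 26.517 + 134.350 = 217.656 mg/L

217.656 mg/L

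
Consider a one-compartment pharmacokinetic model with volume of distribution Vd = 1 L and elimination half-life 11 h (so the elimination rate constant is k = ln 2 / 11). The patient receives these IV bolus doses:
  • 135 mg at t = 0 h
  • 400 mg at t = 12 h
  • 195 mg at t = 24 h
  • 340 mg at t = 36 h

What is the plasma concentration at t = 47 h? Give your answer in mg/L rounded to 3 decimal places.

k = ln 2 / 11 = 0.06301 per h
Dose 1 (135 mg at t=0 h): 135·exp(−0.06301·47) = 6.984 mg/L
Dose 2 (400 mg at t=12 h): 400·exp(−0.06301·35) = 44.080 mg/L
Dose 3 (195 mg at t=24 h): 195·exp(−0.06301·23) = 45.773 mg/L
Dose 4 (340 mg at t=36 h): 340·exp(−0.06301·11) = 170.000 mg/L
C(47) = 6.984 + 44.080 + 45.773 + 170.000 = 266.837 mg/L

266.837 mg/L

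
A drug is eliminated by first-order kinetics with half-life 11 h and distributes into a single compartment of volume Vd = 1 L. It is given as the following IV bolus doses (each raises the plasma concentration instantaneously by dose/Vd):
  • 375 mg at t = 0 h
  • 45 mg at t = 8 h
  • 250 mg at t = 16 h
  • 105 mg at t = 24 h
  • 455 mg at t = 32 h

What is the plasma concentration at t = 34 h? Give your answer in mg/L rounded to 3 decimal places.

k = ln 2 / 11 = 0.06301 per h
Dose 1 (375 mg at t=0 h): 375·exp(−0.06301·34) = 44.012 mg/L
Dose 2 (45 mg at t=8 h): 45·exp(−0.06301·26) = 8.744 mg/L
Dose 3 (250 mg at t=16 h): 250·exp(−0.06301·18) = 80.417 mg/L
Dose 4 (105 mg at t=24 h): 105·exp(−0.06301·10) = 55.915 mg/L
Dose 5 (455 mg at t=32 h): 455·exp(−0.06301·2) = 401.124 mg/L
C(34) = 44.012 + 8.744 + 80.417 + 55.915 + 401.124 = 590.211 mg/L

590.211 mg/L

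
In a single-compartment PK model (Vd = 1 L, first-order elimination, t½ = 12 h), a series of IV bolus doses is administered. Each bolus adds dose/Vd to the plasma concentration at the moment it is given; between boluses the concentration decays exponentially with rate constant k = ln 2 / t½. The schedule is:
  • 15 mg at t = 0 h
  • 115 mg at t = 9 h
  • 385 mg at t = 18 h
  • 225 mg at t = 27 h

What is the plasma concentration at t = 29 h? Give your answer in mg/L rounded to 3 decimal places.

443.431 mg/L

k = ln 2 / 12 = 0.05776 per h
Dose 1 (15 mg at t=0 h): 15·exp(−0.05776·29) = 2.809 mg/L
Dose 2 (115 mg at t=9 h): 115·exp(−0.05776·20) = 36.223 mg/L
Dose 3 (385 mg at t=18 h): 385·exp(−0.05776·11) = 203.947 mg/L
Dose 4 (225 mg at t=27 h): 225·exp(−0.05776·2) = 200.452 mg/L
C(29) = 2.809 + 36.223 + 203.947 + 200.452 = 443.431 mg/L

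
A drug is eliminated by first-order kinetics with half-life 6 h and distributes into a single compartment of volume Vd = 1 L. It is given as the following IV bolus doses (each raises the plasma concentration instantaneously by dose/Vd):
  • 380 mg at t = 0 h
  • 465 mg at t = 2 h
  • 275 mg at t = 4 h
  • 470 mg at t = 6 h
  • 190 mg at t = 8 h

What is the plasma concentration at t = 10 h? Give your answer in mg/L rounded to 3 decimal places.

888.612 mg/L

k = ln 2 / 6 = 0.11552 per h
Dose 1 (380 mg at t=0 h): 380·exp(−0.11552·10) = 119.692 mg/L
Dose 2 (465 mg at t=2 h): 465·exp(−0.11552·8) = 184.535 mg/L
Dose 3 (275 mg at t=4 h): 275·exp(−0.11552·6) = 137.500 mg/L
Dose 4 (470 mg at t=6 h): 470·exp(−0.11552·4) = 296.081 mg/L
Dose 5 (190 mg at t=8 h): 190·exp(−0.11552·2) = 150.803 mg/L
C(10) = 119.692 + 184.535 + 137.500 + 296.081 + 150.803 = 888.612 mg/L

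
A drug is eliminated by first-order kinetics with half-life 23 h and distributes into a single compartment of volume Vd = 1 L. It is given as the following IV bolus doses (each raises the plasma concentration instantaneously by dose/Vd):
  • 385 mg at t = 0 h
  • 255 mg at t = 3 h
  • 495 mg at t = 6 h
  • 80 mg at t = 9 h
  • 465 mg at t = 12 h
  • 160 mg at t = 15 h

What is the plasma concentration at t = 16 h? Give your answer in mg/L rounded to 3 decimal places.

k = ln 2 / 23 = 0.03014 per h
Dose 1 (385 mg at t=0 h): 385·exp(−0.03014·16) = 237.711 mg/L
Dose 2 (255 mg at t=3 h): 255·exp(−0.03014·13) = 172.343 mg/L
Dose 3 (495 mg at t=6 h): 495·exp(−0.03014·10) = 366.204 mg/L
Dose 4 (80 mg at t=9 h): 80·exp(−0.03014·7) = 64.785 mg/L
Dose 5 (465 mg at t=12 h): 465·exp(−0.03014·4) = 412.192 mg/L
Dose 6 (160 mg at t=15 h): 160·exp(−0.03014·1) = 155.250 mg/L
C(16) = 237.711 + 172.343 + 366.204 + 64.785 + 412.192 + 155.250 = 1408.484 mg/L

1408.484 mg/L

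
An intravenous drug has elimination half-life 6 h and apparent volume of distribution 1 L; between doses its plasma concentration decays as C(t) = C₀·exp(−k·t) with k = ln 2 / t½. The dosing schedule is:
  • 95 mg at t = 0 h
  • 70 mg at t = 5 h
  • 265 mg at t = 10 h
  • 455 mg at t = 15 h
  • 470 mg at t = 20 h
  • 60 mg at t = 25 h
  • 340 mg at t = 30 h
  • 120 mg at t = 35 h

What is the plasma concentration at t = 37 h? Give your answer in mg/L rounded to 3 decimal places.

k = ln 2 / 6 = 0.11552 per h
Dose 1 (95 mg at t=0 h): 95·exp(−0.11552·37) = 1.322 mg/L
Dose 2 (70 mg at t=5 h): 70·exp(−0.11552·32) = 1.736 mg/L
Dose 3 (265 mg at t=10 h): 265·exp(−0.11552·27) = 11.711 mg/L
Dose 4 (455 mg at t=15 h): 455·exp(−0.11552·22) = 35.829 mg/L
Dose 5 (470 mg at t=20 h): 470·exp(−0.11552·17) = 65.945 mg/L
Dose 6 (60 mg at t=25 h): 60·exp(−0.11552·12) = 15.000 mg/L
Dose 7 (340 mg at t=30 h): 340·exp(−0.11552·7) = 151.453 mg/L
Dose 8 (120 mg at t=35 h): 120·exp(−0.11552·2) = 95.244 mg/L
C(37) = 1.322 + 1.736 + 11.711 + 35.829 + 65.945 + 15.000 + 151.453 + 95.244 = 378.241 mg/L

378.241 mg/L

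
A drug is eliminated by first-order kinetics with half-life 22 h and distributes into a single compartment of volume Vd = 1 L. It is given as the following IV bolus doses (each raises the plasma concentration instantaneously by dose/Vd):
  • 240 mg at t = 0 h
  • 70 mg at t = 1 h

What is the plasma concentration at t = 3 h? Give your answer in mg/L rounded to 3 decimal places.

k = ln 2 / 22 = 0.03151 per h
Dose 1 (240 mg at t=0 h): 240·exp(−0.03151·3) = 218.354 mg/L
Dose 2 (70 mg at t=1 h): 70·exp(−0.03151·2) = 65.725 mg/L
C(3) = 218.354 + 65.725 = 284.079 mg/L

284.079 mg/L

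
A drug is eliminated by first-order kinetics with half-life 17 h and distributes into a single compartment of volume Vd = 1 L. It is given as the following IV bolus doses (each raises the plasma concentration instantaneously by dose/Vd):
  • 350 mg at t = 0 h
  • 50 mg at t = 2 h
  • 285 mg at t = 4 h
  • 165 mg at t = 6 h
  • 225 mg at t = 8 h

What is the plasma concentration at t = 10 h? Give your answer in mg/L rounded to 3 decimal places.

k = ln 2 / 17 = 0.04077 per h
Dose 1 (350 mg at t=0 h): 350·exp(−0.04077·10) = 232.805 mg/L
Dose 2 (50 mg at t=2 h): 50·exp(−0.04077·8) = 36.084 mg/L
Dose 3 (285 mg at t=4 h): 285·exp(−0.04077·6) = 223.151 mg/L
Dose 4 (165 mg at t=6 h): 165·exp(−0.04077·4) = 140.169 mg/L
Dose 5 (225 mg at t=8 h): 225·exp(−0.04077·2) = 207.380 mg/L
C(10) = 232.805 + 36.084 + 223.151 + 140.169 + 207.380 = 839.589 mg/L

839.589 mg/L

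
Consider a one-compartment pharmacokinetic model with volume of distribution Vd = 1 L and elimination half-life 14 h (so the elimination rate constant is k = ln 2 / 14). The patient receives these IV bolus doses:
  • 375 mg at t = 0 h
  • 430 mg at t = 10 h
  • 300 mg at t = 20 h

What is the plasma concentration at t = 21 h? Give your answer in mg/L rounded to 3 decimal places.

667.519 mg/L

k = ln 2 / 14 = 0.04951 per h
Dose 1 (375 mg at t=0 h): 375·exp(−0.04951·21) = 132.583 mg/L
Dose 2 (430 mg at t=10 h): 430·exp(−0.04951·11) = 249.428 mg/L
Dose 3 (300 mg at t=20 h): 300·exp(−0.04951·1) = 285.509 mg/L
C(21) = 132.583 + 249.428 + 285.509 = 667.519 mg/L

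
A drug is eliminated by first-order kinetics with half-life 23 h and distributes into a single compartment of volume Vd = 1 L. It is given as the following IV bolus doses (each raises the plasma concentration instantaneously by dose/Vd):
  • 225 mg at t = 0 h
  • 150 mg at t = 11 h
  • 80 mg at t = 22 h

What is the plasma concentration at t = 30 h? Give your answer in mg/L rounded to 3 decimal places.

k = ln 2 / 23 = 0.03014 per h
Dose 1 (225 mg at t=0 h): 225·exp(−0.03014·30) = 91.103 mg/L
Dose 2 (150 mg at t=11 h): 150·exp(−0.03014·19) = 84.609 mg/L
Dose 3 (80 mg at t=22 h): 80·exp(−0.03014·8) = 62.861 mg/L
C(30) = 91.103 + 84.609 + 62.861 = 238.573 mg/L

238.573 mg/L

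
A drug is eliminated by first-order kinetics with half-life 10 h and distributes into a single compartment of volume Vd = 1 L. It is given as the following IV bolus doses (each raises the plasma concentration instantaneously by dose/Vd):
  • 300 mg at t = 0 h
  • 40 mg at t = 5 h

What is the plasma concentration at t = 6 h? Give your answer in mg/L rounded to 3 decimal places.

235.248 mg/L

k = ln 2 / 10 = 0.06931 per h
Dose 1 (300 mg at t=0 h): 300·exp(−0.06931·6) = 197.926 mg/L
Dose 2 (40 mg at t=5 h): 40·exp(−0.06931·1) = 37.321 mg/L
C(6) = 197.926 + 37.321 = 235.248 mg/L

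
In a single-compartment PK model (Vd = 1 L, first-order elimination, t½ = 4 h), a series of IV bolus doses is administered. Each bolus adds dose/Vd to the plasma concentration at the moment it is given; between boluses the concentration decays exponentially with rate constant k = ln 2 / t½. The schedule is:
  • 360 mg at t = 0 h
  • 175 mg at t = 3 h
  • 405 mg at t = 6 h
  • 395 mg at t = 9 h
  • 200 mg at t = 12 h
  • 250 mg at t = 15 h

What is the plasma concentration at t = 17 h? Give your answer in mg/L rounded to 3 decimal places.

454.208 mg/L

k = ln 2 / 4 = 0.17329 per h
Dose 1 (360 mg at t=0 h): 360·exp(−0.17329·17) = 18.920 mg/L
Dose 2 (175 mg at t=3 h): 175·exp(−0.17329·14) = 15.468 mg/L
Dose 3 (405 mg at t=6 h): 405·exp(−0.17329·11) = 60.204 mg/L
Dose 4 (395 mg at t=9 h): 395·exp(−0.17329·8) = 98.750 mg/L
Dose 5 (200 mg at t=12 h): 200·exp(−0.17329·5) = 84.090 mg/L
Dose 6 (250 mg at t=15 h): 250·exp(−0.17329·2) = 176.777 mg/L
C(17) = 18.920 + 15.468 + 60.204 + 98.750 + 84.090 + 176.777 = 454.208 mg/L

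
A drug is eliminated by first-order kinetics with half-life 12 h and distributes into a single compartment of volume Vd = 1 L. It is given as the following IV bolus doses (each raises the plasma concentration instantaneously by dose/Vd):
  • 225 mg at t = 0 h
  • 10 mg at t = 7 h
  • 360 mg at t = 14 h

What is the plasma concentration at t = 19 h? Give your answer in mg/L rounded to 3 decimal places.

349.780 mg/L

k = ln 2 / 12 = 0.05776 per h
Dose 1 (225 mg at t=0 h): 225·exp(−0.05776·19) = 75.085 mg/L
Dose 2 (10 mg at t=7 h): 10·exp(−0.05776·12) = 5.000 mg/L
Dose 3 (360 mg at t=14 h): 360·exp(−0.05776·5) = 269.695 mg/L
C(19) = 75.085 + 5.000 + 269.695 = 349.780 mg/L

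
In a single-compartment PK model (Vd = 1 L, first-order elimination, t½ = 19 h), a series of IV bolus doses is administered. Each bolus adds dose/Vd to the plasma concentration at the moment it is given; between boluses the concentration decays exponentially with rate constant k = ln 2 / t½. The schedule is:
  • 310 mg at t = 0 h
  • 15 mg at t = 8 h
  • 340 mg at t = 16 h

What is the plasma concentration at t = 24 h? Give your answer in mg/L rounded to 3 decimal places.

k = ln 2 / 19 = 0.03648 per h
Dose 1 (310 mg at t=0 h): 310·exp(−0.03648·24) = 129.156 mg/L
Dose 2 (15 mg at t=8 h): 15·exp(−0.03648·16) = 8.367 mg/L
Dose 3 (340 mg at t=16 h): 340·exp(−0.03648·8) = 253.939 mg/L
C(24) = 129.156 + 8.367 + 253.939 = 391.462 mg/L

391.462 mg/L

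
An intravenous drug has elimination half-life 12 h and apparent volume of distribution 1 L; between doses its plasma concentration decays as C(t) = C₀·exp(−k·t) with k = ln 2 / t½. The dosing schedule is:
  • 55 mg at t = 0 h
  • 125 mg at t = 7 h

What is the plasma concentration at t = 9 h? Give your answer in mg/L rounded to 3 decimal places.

144.066 mg/L

k = ln 2 / 12 = 0.05776 per h
Dose 1 (55 mg at t=0 h): 55·exp(−0.05776·9) = 32.703 mg/L
Dose 2 (125 mg at t=7 h): 125·exp(−0.05776·2) = 111.362 mg/L
C(9) = 32.703 + 111.362 = 144.066 mg/L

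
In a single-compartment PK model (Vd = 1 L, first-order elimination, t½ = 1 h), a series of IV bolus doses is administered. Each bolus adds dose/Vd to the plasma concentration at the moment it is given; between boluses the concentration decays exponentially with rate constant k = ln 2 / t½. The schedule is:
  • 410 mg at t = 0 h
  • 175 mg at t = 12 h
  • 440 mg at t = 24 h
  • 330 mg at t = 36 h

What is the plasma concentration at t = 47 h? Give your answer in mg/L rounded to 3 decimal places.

k = ln 2 / 1 = 0.69315 per h
Dose 1 (410 mg at t=0 h): 410·exp(−0.69315·47) = 0.000 mg/L
Dose 2 (175 mg at t=12 h): 175·exp(−0.69315·35) = 0.000 mg/L
Dose 3 (440 mg at t=24 h): 440·exp(−0.69315·23) = 0.000 mg/L
Dose 4 (330 mg at t=36 h): 330·exp(−0.69315·11) = 0.161 mg/L
C(47) = 0.000 + 0.000 + 0.000 + 0.161 = 0.161 mg/L

0.161 mg/L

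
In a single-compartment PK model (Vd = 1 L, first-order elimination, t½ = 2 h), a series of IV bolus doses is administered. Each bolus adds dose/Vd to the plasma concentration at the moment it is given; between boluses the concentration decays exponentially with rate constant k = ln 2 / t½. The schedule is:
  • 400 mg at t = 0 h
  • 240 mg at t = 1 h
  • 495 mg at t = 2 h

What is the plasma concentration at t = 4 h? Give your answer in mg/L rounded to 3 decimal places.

k = ln 2 / 2 = 0.34657 per h
Dose 1 (400 mg at t=0 h): 400·exp(−0.34657·4) = 100.000 mg/L
Dose 2 (240 mg at t=1 h): 240·exp(−0.34657·3) = 84.853 mg/L
Dose 3 (495 mg at t=2 h): 495·exp(−0.34657·2) = 247.500 mg/L
C(4) = 100.000 + 84.853 + 247.500 = 432.353 mg/L

432.353 mg/L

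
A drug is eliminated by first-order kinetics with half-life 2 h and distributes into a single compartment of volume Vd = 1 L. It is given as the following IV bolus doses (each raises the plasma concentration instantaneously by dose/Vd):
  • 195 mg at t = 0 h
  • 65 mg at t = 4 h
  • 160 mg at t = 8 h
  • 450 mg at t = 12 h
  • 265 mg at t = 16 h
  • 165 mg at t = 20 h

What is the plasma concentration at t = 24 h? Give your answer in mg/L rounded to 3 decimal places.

65.580 mg/L

k = ln 2 / 2 = 0.34657 per h
Dose 1 (195 mg at t=0 h): 195·exp(−0.34657·24) = 0.048 mg/L
Dose 2 (65 mg at t=4 h): 65·exp(−0.34657·20) = 0.063 mg/L
Dose 3 (160 mg at t=8 h): 160·exp(−0.34657·16) = 0.625 mg/L
Dose 4 (450 mg at t=12 h): 450·exp(−0.34657·12) = 7.031 mg/L
Dose 5 (265 mg at t=16 h): 265·exp(−0.34657·8) = 16.562 mg/L
Dose 6 (165 mg at t=20 h): 165·exp(−0.34657·4) = 41.250 mg/L
C(24) = 0.048 + 0.063 + 0.625 + 7.031 + 16.562 + 41.250 = 65.580 mg/L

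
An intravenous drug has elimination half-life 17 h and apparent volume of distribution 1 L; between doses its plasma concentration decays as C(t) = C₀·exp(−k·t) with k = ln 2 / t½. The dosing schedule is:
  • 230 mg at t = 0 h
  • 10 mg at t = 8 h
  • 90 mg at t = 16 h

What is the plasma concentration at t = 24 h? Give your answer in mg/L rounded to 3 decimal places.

156.604 mg/L

k = ln 2 / 17 = 0.04077 per h
Dose 1 (230 mg at t=0 h): 230·exp(−0.04077·24) = 86.446 mg/L
Dose 2 (10 mg at t=8 h): 10·exp(−0.04077·16) = 5.208 mg/L
Dose 3 (90 mg at t=16 h): 90·exp(−0.04077·8) = 64.950 mg/L
C(24) = 86.446 + 5.208 + 64.950 = 156.604 mg/L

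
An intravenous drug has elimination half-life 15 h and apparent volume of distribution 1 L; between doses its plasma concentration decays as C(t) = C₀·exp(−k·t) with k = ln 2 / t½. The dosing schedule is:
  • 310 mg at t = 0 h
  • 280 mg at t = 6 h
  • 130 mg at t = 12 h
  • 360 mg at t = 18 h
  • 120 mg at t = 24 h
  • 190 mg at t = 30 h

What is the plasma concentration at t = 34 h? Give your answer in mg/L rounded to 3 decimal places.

593.637 mg/L

k = ln 2 / 15 = 0.04621 per h
Dose 1 (310 mg at t=0 h): 310·exp(−0.04621·34) = 64.421 mg/L
Dose 2 (280 mg at t=6 h): 280·exp(−0.04621·28) = 76.778 mg/L
Dose 3 (130 mg at t=12 h): 130·exp(−0.04621·22) = 47.036 mg/L
Dose 4 (360 mg at t=18 h): 360·exp(−0.04621·16) = 171.871 mg/L
Dose 5 (120 mg at t=24 h): 120·exp(−0.04621·10) = 75.595 mg/L
Dose 6 (190 mg at t=30 h): 190·exp(−0.04621·4) = 157.935 mg/L
C(34) = 64.421 + 76.778 + 47.036 + 171.871 + 75.595 + 157.935 = 593.637 mg/L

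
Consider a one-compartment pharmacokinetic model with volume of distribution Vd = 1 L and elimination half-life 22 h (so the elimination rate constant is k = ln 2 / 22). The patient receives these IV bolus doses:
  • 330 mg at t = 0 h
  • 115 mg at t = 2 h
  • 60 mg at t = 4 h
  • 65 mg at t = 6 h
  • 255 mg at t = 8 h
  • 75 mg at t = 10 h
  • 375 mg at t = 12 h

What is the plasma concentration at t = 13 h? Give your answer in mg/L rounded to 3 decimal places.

k = ln 2 / 22 = 0.03151 per h
Dose 1 (330 mg at t=0 h): 330·exp(−0.03151·13) = 219.095 mg/L
Dose 2 (115 mg at t=2 h): 115·exp(−0.03151·11) = 81.317 mg/L
Dose 3 (60 mg at t=4 h): 60·exp(−0.03151·9) = 45.186 mg/L
Dose 4 (65 mg at t=6 h): 65·exp(−0.03151·7) = 52.135 mg/L
Dose 5 (255 mg at t=8 h): 255·exp(−0.03151·5) = 217.833 mg/L
Dose 6 (75 mg at t=10 h): 75·exp(−0.03151·3) = 68.236 mg/L
Dose 7 (375 mg at t=12 h): 375·exp(−0.03151·1) = 363.369 mg/L
C(13) = 219.095 + 81.317 + 45.186 + 52.135 + 217.833 + 68.236 + 363.369 = 1047.172 mg/L

1047.172 mg/L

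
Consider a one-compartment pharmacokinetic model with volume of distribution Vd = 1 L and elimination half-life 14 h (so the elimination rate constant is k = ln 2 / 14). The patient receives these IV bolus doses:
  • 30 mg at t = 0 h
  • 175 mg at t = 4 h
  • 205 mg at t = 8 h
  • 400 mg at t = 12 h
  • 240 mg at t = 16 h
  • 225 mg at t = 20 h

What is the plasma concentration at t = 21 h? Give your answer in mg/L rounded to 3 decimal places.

k = ln 2 / 14 = 0.04951 per h
Dose 1 (30 mg at t=0 h): 30·exp(−0.04951·21) = 10.607 mg/L
Dose 2 (175 mg at t=4 h): 175·exp(−0.04951·17) = 75.423 mg/L
Dose 3 (205 mg at t=8 h): 205·exp(−0.04951·13) = 107.703 mg/L
Dose 4 (400 mg at t=12 h): 400·exp(−0.04951·9) = 256.177 mg/L
Dose 5 (240 mg at t=16 h): 240·exp(−0.04951·5) = 187.370 mg/L
Dose 6 (225 mg at t=20 h): 225·exp(−0.04951·1) = 214.131 mg/L
C(21) = 10.607 + 75.423 + 107.703 + 256.177 + 187.370 + 214.131 = 851.411 mg/L

851.411 mg/L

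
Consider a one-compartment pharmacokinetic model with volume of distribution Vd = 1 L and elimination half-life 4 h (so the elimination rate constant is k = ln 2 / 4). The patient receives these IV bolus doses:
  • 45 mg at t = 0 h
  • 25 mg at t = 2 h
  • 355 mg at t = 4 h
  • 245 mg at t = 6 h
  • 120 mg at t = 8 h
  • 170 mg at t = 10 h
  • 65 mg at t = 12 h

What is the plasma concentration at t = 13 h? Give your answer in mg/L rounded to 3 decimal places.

k = ln 2 / 4 = 0.17329 per h
Dose 1 (45 mg at t=0 h): 45·exp(−0.17329·13) = 4.730 mg/L
Dose 2 (25 mg at t=2 h): 25·exp(−0.17329·11) = 3.716 mg/L
Dose 3 (355 mg at t=4 h): 355·exp(−0.17329·9) = 74.630 mg/L
Dose 4 (245 mg at t=6 h): 245·exp(−0.17329·7) = 72.839 mg/L
Dose 5 (120 mg at t=8 h): 120·exp(−0.17329·5) = 50.454 mg/L
Dose 6 (170 mg at t=10 h): 170·exp(−0.17329·3) = 101.083 mg/L
Dose 7 (65 mg at t=12 h): 65·exp(−0.17329·1) = 54.658 mg/L
C(13) = 4.730 + 3.716 + 74.630 + 72.839 + 50.454 + 101.083 + 54.658 = 362.109 mg/L

362.109 mg/L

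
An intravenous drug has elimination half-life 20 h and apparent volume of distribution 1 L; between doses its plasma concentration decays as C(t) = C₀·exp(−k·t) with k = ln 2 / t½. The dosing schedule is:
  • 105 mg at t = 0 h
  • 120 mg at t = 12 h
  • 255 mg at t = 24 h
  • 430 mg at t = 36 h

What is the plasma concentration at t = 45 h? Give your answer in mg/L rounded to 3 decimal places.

k = ln 2 / 20 = 0.03466 per h
Dose 1 (105 mg at t=0 h): 105·exp(−0.03466·45) = 22.074 mg/L
Dose 2 (120 mg at t=12 h): 120·exp(−0.03466·33) = 38.237 mg/L
Dose 3 (255 mg at t=24 h): 255·exp(−0.03466·21) = 123.157 mg/L
Dose 4 (430 mg at t=36 h): 430·exp(−0.03466·9) = 314.778 mg/L
C(45) = 22.074 + 38.237 + 123.157 + 314.778 = 498.246 mg/L

498.246 mg/L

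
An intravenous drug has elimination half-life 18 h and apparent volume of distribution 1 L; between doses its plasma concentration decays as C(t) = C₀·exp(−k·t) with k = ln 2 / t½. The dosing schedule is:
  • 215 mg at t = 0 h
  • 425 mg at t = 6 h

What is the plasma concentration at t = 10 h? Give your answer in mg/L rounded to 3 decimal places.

k = ln 2 / 18 = 0.03851 per h
Dose 1 (215 mg at t=0 h): 215·exp(−0.03851·10) = 146.285 mg/L
Dose 2 (425 mg at t=6 h): 425·exp(−0.03851·4) = 364.329 mg/L
C(10) = 146.285 + 364.329 = 510.614 mg/L

510.614 mg/L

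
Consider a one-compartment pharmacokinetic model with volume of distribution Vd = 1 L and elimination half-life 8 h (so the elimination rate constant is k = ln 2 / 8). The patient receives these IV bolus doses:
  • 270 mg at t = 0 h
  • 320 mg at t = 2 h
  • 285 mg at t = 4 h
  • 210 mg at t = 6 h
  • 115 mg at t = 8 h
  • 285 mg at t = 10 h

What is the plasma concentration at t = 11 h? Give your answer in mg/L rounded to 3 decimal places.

k = ln 2 / 8 = 0.08664 per h
Dose 1 (270 mg at t=0 h): 270·exp(−0.08664·11) = 104.099 mg/L
Dose 2 (320 mg at t=2 h): 320·exp(−0.08664·9) = 146.721 mg/L
Dose 3 (285 mg at t=4 h): 285·exp(−0.08664·7) = 155.397 mg/L
Dose 4 (210 mg at t=6 h): 210·exp(−0.08664·5) = 136.168 mg/L
Dose 5 (115 mg at t=8 h): 115·exp(−0.08664·3) = 88.677 mg/L
Dose 6 (285 mg at t=10 h): 285·exp(−0.08664·1) = 261.346 mg/L
C(11) = 104.099 + 146.721 + 155.397 + 136.168 + 88.677 + 261.346 = 892.409 mg/L

892.409 mg/L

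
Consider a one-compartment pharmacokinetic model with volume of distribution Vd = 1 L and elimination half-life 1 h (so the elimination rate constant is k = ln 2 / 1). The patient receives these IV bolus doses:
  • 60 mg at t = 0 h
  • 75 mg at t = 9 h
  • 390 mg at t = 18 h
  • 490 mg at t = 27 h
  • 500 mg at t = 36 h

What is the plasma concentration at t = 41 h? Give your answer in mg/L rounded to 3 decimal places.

k = ln 2 / 1 = 0.69315 per h
Dose 1 (60 mg at t=0 h): 60·exp(−0.69315·41) = 0.000 mg/L
Dose 2 (75 mg at t=9 h): 75·exp(−0.69315·32) = 0.000 mg/L
Dose 3 (390 mg at t=18 h): 390·exp(−0.69315·23) = 0.000 mg/L
Dose 4 (490 mg at t=27 h): 490·exp(−0.69315·14) = 0.030 mg/L
Dose 5 (500 mg at t=36 h): 500·exp(−0.69315·5) = 15.625 mg/L
C(41) = 0.000 + 0.000 + 0.000 + 0.030 + 15.625 = 15.655 mg/L

15.655 mg/L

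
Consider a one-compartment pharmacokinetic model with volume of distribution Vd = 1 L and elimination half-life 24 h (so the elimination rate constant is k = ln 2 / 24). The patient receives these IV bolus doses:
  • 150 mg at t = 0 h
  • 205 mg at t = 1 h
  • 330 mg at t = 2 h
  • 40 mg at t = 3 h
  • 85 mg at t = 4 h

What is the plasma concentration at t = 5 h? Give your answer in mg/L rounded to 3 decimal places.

735.411 mg/L

k = ln 2 / 24 = 0.02888 per h
Dose 1 (150 mg at t=0 h): 150·exp(−0.02888·5) = 129.830 mg/L
Dose 2 (205 mg at t=1 h): 205·exp(−0.02888·4) = 182.634 mg/L
Dose 3 (330 mg at t=2 h): 330·exp(−0.02888·3) = 302.611 mg/L
Dose 4 (40 mg at t=3 h): 40·exp(−0.02888·2) = 37.755 mg/L
Dose 5 (85 mg at t=4 h): 85·exp(−0.02888·1) = 82.580 mg/L
C(5) = 129.830 + 182.634 + 302.611 + 37.755 + 82.580 = 735.411 mg/L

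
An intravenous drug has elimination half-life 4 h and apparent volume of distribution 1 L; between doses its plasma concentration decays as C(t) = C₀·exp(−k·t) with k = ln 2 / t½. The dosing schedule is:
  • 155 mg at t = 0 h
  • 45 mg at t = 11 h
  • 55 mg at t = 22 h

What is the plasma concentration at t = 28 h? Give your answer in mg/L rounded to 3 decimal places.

23.021 mg/L

k = ln 2 / 4 = 0.17329 per h
Dose 1 (155 mg at t=0 h): 155·exp(−0.17329·28) = 1.211 mg/L
Dose 2 (45 mg at t=11 h): 45·exp(−0.17329·17) = 2.365 mg/L
Dose 3 (55 mg at t=22 h): 55·exp(−0.17329·6) = 19.445 mg/L
C(28) = 1.211 + 2.365 + 19.445 = 23.021 mg/L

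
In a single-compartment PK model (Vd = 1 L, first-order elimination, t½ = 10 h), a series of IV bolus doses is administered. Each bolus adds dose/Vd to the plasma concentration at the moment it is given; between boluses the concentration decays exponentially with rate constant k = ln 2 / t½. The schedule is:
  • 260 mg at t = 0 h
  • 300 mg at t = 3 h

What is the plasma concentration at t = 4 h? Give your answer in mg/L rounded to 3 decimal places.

k = ln 2 / 10 = 0.06931 per h
Dose 1 (260 mg at t=0 h): 260·exp(−0.06931·4) = 197.043 mg/L
Dose 2 (300 mg at t=3 h): 300·exp(−0.06931·1) = 279.910 mg/L
C(4) = 197.043 + 279.910 = 476.953 mg/L

476.953 mg/L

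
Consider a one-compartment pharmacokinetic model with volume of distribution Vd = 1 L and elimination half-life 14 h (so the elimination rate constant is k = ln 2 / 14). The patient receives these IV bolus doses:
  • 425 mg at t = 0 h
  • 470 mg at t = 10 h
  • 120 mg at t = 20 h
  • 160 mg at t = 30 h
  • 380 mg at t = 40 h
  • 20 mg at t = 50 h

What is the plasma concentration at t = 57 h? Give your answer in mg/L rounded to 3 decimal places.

k = ln 2 / 14 = 0.04951 per h
Dose 1 (425 mg at t=0 h): 425·exp(−0.04951·57) = 25.279 mg/L
Dose 2 (470 mg at t=10 h): 470·exp(−0.04951·47) = 45.867 mg/L
Dose 3 (120 mg at t=20 h): 120·exp(−0.04951·37) = 19.213 mg/L
Dose 4 (160 mg at t=30 h): 160·exp(−0.04951·27) = 42.030 mg/L
Dose 5 (380 mg at t=40 h): 380·exp(−0.04951·17) = 163.775 mg/L
Dose 6 (20 mg at t=50 h): 20·exp(−0.04951·7) = 14.142 mg/L
C(57) = 25.279 + 45.867 + 19.213 + 42.030 + 163.775 + 14.142 = 310.307 mg/L

310.307 mg/L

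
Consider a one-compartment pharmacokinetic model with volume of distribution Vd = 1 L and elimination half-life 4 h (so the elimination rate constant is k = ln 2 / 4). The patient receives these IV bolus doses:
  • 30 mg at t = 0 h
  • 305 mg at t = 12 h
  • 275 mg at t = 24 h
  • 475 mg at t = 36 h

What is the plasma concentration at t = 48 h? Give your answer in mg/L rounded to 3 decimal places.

64.275 mg/L

k = ln 2 / 4 = 0.17329 per h
Dose 1 (30 mg at t=0 h): 30·exp(−0.17329·48) = 0.007 mg/L
Dose 2 (305 mg at t=12 h): 305·exp(−0.17329·36) = 0.596 mg/L
Dose 3 (275 mg at t=24 h): 275·exp(−0.17329·24) = 4.297 mg/L
Dose 4 (475 mg at t=36 h): 475·exp(−0.17329·12) = 59.375 mg/L
C(48) = 0.007 + 0.596 + 4.297 + 59.375 = 64.275 mg/L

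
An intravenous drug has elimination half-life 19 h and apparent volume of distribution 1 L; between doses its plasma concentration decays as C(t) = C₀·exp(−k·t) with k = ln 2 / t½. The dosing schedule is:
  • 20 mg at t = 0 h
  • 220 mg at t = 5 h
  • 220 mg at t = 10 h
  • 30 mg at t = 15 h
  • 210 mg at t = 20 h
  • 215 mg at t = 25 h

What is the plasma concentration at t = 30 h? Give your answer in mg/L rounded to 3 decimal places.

543.445 mg/L

k = ln 2 / 19 = 0.03648 per h
Dose 1 (20 mg at t=0 h): 20·exp(−0.03648·30) = 6.695 mg/L
Dose 2 (220 mg at t=5 h): 220·exp(−0.03648·25) = 88.375 mg/L
Dose 3 (220 mg at t=10 h): 220·exp(−0.03648·20) = 106.059 mg/L
Dose 4 (30 mg at t=15 h): 30·exp(−0.03648·15) = 17.357 mg/L
Dose 5 (210 mg at t=20 h): 210·exp(−0.03648·10) = 145.808 mg/L
Dose 6 (215 mg at t=25 h): 215·exp(−0.03648·5) = 179.151 mg/L
C(30) = 6.695 + 88.375 + 106.059 + 17.357 + 145.808 + 179.151 = 543.445 mg/L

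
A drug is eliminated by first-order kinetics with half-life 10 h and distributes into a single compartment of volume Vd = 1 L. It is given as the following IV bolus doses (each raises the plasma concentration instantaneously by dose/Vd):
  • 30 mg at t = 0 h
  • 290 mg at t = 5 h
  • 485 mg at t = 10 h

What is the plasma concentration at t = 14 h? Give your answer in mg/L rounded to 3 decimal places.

534.336 mg/L

k = ln 2 / 10 = 0.06931 per h
Dose 1 (30 mg at t=0 h): 30·exp(−0.06931·14) = 11.368 mg/L
Dose 2 (290 mg at t=5 h): 290·exp(−0.06931·9) = 155.407 mg/L
Dose 3 (485 mg at t=10 h): 485·exp(−0.06931·4) = 367.561 mg/L
C(14) = 11.368 + 155.407 + 367.561 = 534.336 mg/L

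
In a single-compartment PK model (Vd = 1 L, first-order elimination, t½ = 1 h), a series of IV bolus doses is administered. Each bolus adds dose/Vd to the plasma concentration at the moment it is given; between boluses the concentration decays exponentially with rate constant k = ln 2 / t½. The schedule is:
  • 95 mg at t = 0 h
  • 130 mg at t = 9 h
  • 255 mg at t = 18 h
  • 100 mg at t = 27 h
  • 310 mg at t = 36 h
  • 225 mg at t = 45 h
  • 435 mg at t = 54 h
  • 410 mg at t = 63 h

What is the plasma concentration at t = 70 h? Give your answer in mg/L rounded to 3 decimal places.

k = ln 2 / 1 = 0.69315 per h
Dose 1 (95 mg at t=0 h): 95·exp(−0.69315·70) = 0.000 mg/L
Dose 2 (130 mg at t=9 h): 130·exp(−0.69315·61) = 0.000 mg/L
Dose 3 (255 mg at t=18 h): 255·exp(−0.69315·52) = 0.000 mg/L
Dose 4 (100 mg at t=27 h): 100·exp(−0.69315·43) = 0.000 mg/L
Dose 5 (310 mg at t=36 h): 310·exp(−0.69315·34) = 0.000 mg/L
Dose 6 (225 mg at t=45 h): 225·exp(−0.69315·25) = 0.000 mg/L
Dose 7 (435 mg at t=54 h): 435·exp(−0.69315·16) = 0.007 mg/L
Dose 8 (410 mg at t=63 h): 410·exp(−0.69315·7) = 3.203 mg/L
C(70) = 0.000 + 0.000 + 0.000 + 0.000 + 0.000 + 0.000 + 0.007 + 3.203 = 3.210 mg/L

3.210 mg/L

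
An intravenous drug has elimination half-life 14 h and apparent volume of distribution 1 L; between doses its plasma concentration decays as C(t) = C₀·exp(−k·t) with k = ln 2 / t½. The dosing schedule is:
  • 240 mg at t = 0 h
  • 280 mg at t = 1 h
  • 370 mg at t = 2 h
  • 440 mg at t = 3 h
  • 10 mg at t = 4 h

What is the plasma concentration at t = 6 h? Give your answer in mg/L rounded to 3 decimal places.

k = ln 2 / 14 = 0.04951 per h
Dose 1 (240 mg at t=0 h): 240·exp(−0.04951·6) = 178.319 mg/L
Dose 2 (280 mg at t=1 h): 280·exp(−0.04951·5) = 218.599 mg/L
Dose 3 (370 mg at t=2 h): 370·exp(−0.04951·4) = 303.524 mg/L
Dose 4 (440 mg at t=3 h): 440·exp(−0.04951·3) = 379.268 mg/L
Dose 5 (10 mg at t=4 h): 10·exp(−0.04951·2) = 9.057 mg/L
C(6) = 178.319 + 218.599 + 303.524 + 379.268 + 9.057 = 1088.767 mg/L

1088.767 mg/L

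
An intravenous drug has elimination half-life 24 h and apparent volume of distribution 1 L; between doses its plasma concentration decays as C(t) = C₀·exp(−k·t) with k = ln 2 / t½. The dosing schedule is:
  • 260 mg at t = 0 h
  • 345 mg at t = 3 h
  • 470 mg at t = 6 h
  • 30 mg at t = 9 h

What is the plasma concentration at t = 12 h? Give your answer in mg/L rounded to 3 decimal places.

872.611 mg/L

k = ln 2 / 24 = 0.02888 per h
Dose 1 (260 mg at t=0 h): 260·exp(−0.02888·12) = 183.848 mg/L
Dose 2 (345 mg at t=3 h): 345·exp(−0.02888·9) = 266.031 mg/L
Dose 3 (470 mg at t=6 h): 470·exp(−0.02888·6) = 395.221 mg/L
Dose 4 (30 mg at t=9 h): 30·exp(−0.02888·3) = 27.510 mg/L
C(12) = 183.848 + 266.031 + 395.221 + 27.510 = 872.611 mg/L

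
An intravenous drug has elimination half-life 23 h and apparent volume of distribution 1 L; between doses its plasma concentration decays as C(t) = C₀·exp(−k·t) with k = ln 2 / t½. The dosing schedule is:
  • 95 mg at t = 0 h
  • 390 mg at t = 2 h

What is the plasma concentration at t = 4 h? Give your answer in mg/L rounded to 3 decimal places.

k = ln 2 / 23 = 0.03014 per h
Dose 1 (95 mg at t=0 h): 95·exp(−0.03014·4) = 84.211 mg/L
Dose 2 (390 mg at t=2 h): 390·exp(−0.03014·2) = 367.188 mg/L
C(4) = 84.211 + 367.188 = 451.399 mg/L

451.399 mg/L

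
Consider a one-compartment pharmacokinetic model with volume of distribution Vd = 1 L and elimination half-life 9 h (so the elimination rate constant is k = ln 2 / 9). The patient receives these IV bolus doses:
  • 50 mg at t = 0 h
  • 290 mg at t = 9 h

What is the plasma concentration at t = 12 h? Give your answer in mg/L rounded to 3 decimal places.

250.016 mg/L

k = ln 2 / 9 = 0.07702 per h
Dose 1 (50 mg at t=0 h): 50·exp(−0.07702·12) = 19.843 mg/L
Dose 2 (290 mg at t=9 h): 290·exp(−0.07702·3) = 230.173 mg/L
C(12) = 19.843 + 230.173 = 250.016 mg/L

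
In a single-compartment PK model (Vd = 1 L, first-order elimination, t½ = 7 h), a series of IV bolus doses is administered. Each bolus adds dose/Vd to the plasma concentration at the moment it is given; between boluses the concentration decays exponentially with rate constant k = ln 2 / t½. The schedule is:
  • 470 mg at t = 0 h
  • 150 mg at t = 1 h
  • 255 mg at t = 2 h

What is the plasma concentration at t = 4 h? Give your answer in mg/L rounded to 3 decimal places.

k = ln 2 / 7 = 0.09902 per h
Dose 1 (470 mg at t=0 h): 470·exp(−0.09902·4) = 316.287 mg/L
Dose 2 (150 mg at t=1 h): 150·exp(−0.09902·3) = 111.450 mg/L
Dose 3 (255 mg at t=2 h): 255·exp(−0.09902·2) = 209.186 mg/L
C(4) = 316.287 + 111.450 + 209.186 = 636.922 mg/L

636.922 mg/L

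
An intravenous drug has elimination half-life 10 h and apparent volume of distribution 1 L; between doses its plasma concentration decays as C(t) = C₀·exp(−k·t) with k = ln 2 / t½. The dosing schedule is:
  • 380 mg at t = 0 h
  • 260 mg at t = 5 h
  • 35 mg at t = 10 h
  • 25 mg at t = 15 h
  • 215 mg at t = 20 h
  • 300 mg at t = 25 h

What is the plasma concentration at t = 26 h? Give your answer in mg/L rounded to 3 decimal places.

k = ln 2 / 10 = 0.06931 per h
Dose 1 (380 mg at t=0 h): 380·exp(−0.06931·26) = 62.677 mg/L
Dose 2 (260 mg at t=5 h): 260·exp(−0.06931·21) = 60.647 mg/L
Dose 3 (35 mg at t=10 h): 35·exp(−0.06931·16) = 11.546 mg/L
Dose 4 (25 mg at t=15 h): 25·exp(−0.06931·11) = 11.663 mg/L
Dose 5 (215 mg at t=20 h): 215·exp(−0.06931·6) = 141.847 mg/L
Dose 6 (300 mg at t=25 h): 300·exp(−0.06931·1) = 279.910 mg/L
C(26) = 62.677 + 60.647 + 11.546 + 11.663 + 141.847 + 279.910 = 568.289 mg/L

568.289 mg/L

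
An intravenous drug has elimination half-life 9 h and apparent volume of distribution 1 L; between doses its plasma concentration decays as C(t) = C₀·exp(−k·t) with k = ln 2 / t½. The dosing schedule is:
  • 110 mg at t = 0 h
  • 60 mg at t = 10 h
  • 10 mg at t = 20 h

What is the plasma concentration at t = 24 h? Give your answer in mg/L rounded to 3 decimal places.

45.084 mg/L

k = ln 2 / 9 = 0.07702 per h
Dose 1 (110 mg at t=0 h): 110·exp(−0.07702·24) = 17.324 mg/L
Dose 2 (60 mg at t=10 h): 60·exp(−0.07702·14) = 20.412 mg/L
Dose 3 (10 mg at t=20 h): 10·exp(−0.07702·4) = 7.349 mg/L
C(24) = 17.324 + 20.412 + 7.349 = 45.084 mg/L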